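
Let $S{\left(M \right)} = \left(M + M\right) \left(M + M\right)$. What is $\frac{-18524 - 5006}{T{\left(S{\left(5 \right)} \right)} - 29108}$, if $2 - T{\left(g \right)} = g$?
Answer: $\frac{11765}{14603} \approx 0.80566$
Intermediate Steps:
$S{\left(M \right)} = 4 M^{2}$ ($S{\left(M \right)} = 2 M 2 M = 4 M^{2}$)
$T{\left(g \right)} = 2 - g$
$\frac{-18524 - 5006}{T{\left(S{\left(5 \right)} \right)} - 29108} = \frac{-18524 - 5006}{\left(2 - 4 \cdot 5^{2}\right) - 29108} = - \frac{23530}{\left(2 - 4 \cdot 25\right) - 29108} = - \frac{23530}{\left(2 - 100\right) - 29108} = - \frac{23530}{-98 - 29108} = - \frac{23530}{-29206} = \left(-23530\right) \left(- \frac{1}{29206}\right) = \frac{11765}{14603}$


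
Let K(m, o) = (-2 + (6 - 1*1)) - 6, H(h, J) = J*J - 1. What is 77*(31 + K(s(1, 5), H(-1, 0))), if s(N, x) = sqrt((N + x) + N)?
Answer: 2156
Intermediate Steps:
H(h, J) = -1 + J**2 (H(h, J) = J**2 - 1 = -1 + J**2)
s(N, x) = sqrt(x + 2*N)
K(m, o) = -3 (K(m, o) = (-2 + (6 - 1)) - 6 = (-2 + 5) - 6 = 3 - 6 = -3)
77*(31 + K(s(1, 5), H(-1, 0))) = 77*(31 - 3) = 77*28 = 2156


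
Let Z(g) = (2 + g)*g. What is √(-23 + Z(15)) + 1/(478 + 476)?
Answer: 1/954 + 2*√58 ≈ 15.233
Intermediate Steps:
Z(g) = g*(2 + g)
√(-23 + Z(15)) + 1/(478 + 476) = √(-23 + 15*(2 + 15)) + 1/(478 + 476) = √(-23 + 15*17) + 1/954 = √(-23 + 255) + 1/954 = √232 + 1/954 = 2*√58 + 1/954 = 1/954 + 2*√58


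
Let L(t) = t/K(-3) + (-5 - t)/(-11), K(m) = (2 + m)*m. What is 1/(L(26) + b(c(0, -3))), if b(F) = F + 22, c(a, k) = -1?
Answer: 33/1072 ≈ 0.030784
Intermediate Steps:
b(F) = 22 + F
K(m) = m*(2 + m)
L(t) = 5/11 + 14*t/33 (L(t) = t/((-3*(2 - 3))) + (-5 - t)/(-11) = t/((-3*(-1))) + (-5 - t)*(-1/11) = t/3 + (5/11 + t/11) = 5/11 + 14*t/33)
1/(L(26) + b(c(0, -3))) = 1/((5/11 + (14/33)*26) + (22 - 1)) = 1/((5/11 + 364/33) + 21) = 1/(379/33 + 21) = 1/(1072/33) = 33/1072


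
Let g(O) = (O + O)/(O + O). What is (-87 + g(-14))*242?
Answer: -20812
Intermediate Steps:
g(O) = 1 (g(O) = (2*O)/((2*O)) = (2*O)*(1/(2*O)) = 1)
(-87 + g(-14))*242 = (-87 + 1)*242 = -86*242 = -20812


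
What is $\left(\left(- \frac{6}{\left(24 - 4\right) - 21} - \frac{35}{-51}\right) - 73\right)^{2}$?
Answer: $\frac{11437924}{2601} \approx 4397.5$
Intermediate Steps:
$\left(\left(- \frac{6}{\left(24 - 4\right) - 21} - \frac{35}{-51}\right) - 73\right)^{2} = \left(\left(- \frac{6}{20 - 21} - - \frac{35}{51}\right) - 73\right)^{2} = \left(\left(- \frac{6}{-1} + \frac{35}{51}\right) - 73\right)^{2} = \left(\left(\left(-6\right) \left(-1\right) + \frac{35}{51}\right) - 73\right)^{2} = \left(\left(6 + \frac{35}{51}\right) - 73\right)^{2} = \left(\frac{341}{51} - 73\right)^{2} = \left(- \frac{3382}{51}\right)^{2} = \frac{11437924}{2601}$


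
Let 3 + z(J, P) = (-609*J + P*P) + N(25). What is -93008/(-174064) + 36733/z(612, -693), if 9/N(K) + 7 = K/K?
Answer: 89106781/101729529 ≈ 0.87592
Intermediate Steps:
N(K) = -3/2 (N(K) = 9/(-7 + K/K) = 9/(-7 + 1) = 9/(-6) = 9*(-⅙) = -3/2)
z(J, P) = -9/2 + P² - 609*J (z(J, P) = -3 + ((-609*J + P*P) - 3/2) = -3 + ((-609*J + P²) - 3/2) = -3 + ((P² - 609*J) - 3/2) = -3 + (-3/2 + P² - 609*J) = -9/2 + P² - 609*J)
-93008/(-174064) + 36733/z(612, -693) = -93008/(-174064) + 36733/(-9/2 + (-693)² - 609*612) = -93008*(-1/174064) + 36733/(-9/2 + 480249 - 372708) = 5813/10879 + 36733/(215073/2) = 5813/10879 + 36733*(2/215073) = 5813/10879 + 73466/215073 = 89106781/101729529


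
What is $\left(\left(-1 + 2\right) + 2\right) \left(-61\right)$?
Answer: $-183$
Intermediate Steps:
$\left(\left(-1 + 2\right) + 2\right) \left(-61\right) = \left(1 + 2\right) \left(-61\right) = 3 \left(-61\right) = -183$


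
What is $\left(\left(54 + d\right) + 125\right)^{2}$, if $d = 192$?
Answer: $137641$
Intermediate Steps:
$\left(\left(54 + d\right) + 125\right)^{2} = \left(\left(54 + 192\right) + 125\right)^{2} = \left(246 + 125\right)^{2} = 371^{2} = 137641$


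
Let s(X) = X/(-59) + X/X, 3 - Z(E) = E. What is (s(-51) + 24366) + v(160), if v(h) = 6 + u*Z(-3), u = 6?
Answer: 1440182/59 ≈ 24410.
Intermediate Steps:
Z(E) = 3 - E
s(X) = 1 - X/59 (s(X) = X*(-1/59) + 1 = -X/59 + 1 = 1 - X/59)
v(h) = 42 (v(h) = 6 + 6*(3 - 1*(-3)) = 6 + 6*(3 + 3) = 6 + 6*6 = 6 + 36 = 42)
(s(-51) + 24366) + v(160) = ((1 - 1/59*(-51)) + 24366) + 42 = ((1 + 51/59) + 24366) + 42 = (110/59 + 24366) + 42 = 1437704/59 + 42 = 1440182/59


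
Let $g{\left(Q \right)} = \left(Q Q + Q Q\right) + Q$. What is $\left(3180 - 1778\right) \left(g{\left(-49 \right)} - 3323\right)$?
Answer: $2004860$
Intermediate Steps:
$g{\left(Q \right)} = Q + 2 Q^{2}$ ($g{\left(Q \right)} = \left(Q^{2} + Q^{2}\right) + Q = 2 Q^{2} + Q = Q + 2 Q^{2}$)
$\left(3180 - 1778\right) \left(g{\left(-49 \right)} - 3323\right) = \left(3180 - 1778\right) \left(- 49 \left(1 + 2 \left(-49\right)\right) - 3323\right) = 1402 \left(- 49 \left(1 - 98\right) - 3323\right) = 1402 \left(\left(-49\right) \left(-97\right) - 3323\right) = 1402 \left(4753 - 3323\right) = 1402 \cdot 1430 = 2004860$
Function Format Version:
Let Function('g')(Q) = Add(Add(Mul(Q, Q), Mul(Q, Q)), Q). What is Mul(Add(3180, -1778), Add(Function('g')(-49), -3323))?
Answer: 2004860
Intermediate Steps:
Function('g')(Q) = Add(Q, Mul(2, Pow(Q, 2))) (Function('g')(Q) = Add(Add(Pow(Q, 2), Pow(Q, 2)), Q) = Add(Mul(2, Pow(Q, 2)), Q) = Add(Q, Mul(2, Pow(Q, 2))))
Mul(Add(3180, -1778), Add(Function('g')(-49), -3323)) = Mul(Add(3180, -1778), Add(Mul(-49, Add(1, Mul(2, -49))), -3323)) = Mul(1402, Add(Mul(-49, Add(1, -98)), -3323)) = Mul(1402, Add(Mul(-49, -97), -3323)) = Mul(1402, Add(4753, -3323)) = Mul(1402, 1430) = 2004860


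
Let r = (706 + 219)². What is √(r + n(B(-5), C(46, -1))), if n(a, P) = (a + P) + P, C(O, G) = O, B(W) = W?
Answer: 44*√442 ≈ 925.05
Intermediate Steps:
r = 855625 (r = 925² = 855625)
n(a, P) = a + 2*P (n(a, P) = (P + a) + P = a + 2*P)
√(r + n(B(-5), C(46, -1))) = √(855625 + (-5 + 2*46)) = √(855625 + (-5 + 92)) = √(855625 + 87) = √855712 = 44*√442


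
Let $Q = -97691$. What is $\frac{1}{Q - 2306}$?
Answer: $- \frac{1}{99997} \approx -1.0 \cdot 10^{-5}$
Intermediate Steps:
$\frac{1}{Q - 2306} = \frac{1}{-97691 - 2306} = \frac{1}{-99997} = - \frac{1}{99997}$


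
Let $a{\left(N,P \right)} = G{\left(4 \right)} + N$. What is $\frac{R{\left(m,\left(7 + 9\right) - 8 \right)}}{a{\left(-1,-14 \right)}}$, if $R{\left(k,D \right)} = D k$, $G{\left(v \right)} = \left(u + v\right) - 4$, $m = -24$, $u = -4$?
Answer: $\frac{192}{5} \approx 38.4$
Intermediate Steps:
$G{\left(v \right)} = -8 + v$ ($G{\left(v \right)} = \left(-4 + v\right) - 4 = -8 + v$)
$a{\left(N,P \right)} = -4 + N$ ($a{\left(N,P \right)} = \left(-8 + 4\right) + N = -4 + N$)
$\frac{R{\left(m,\left(7 + 9\right) - 8 \right)}}{a{\left(-1,-14 \right)}} = \frac{\left(\left(7 + 9\right) - 8\right) \left(-24\right)}{-4 - 1} = \frac{\left(16 - 8\right) \left(-24\right)}{-5} = 8 \left(-24\right) \left(- \frac{1}{5}\right) = \left(-192\right) \left(- \frac{1}{5}\right) = \frac{192}{5}$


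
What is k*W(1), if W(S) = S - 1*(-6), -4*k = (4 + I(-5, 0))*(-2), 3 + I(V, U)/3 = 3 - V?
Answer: 133/2 ≈ 66.500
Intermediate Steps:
I(V, U) = -3*V (I(V, U) = -9 + 3*(3 - V) = -9 + (9 - 3*V) = -3*V)
k = 19/2 (k = -(4 - 3*(-5))*(-2)/4 = -(4 + 15)*(-2)/4 = -19*(-2)/4 = -1/4*(-38) = 19/2 ≈ 9.5000)
W(S) = 6 + S (W(S) = S + 6 = 6 + S)
k*W(1) = 19*(6 + 1)/2 = (19/2)*7 = 133/2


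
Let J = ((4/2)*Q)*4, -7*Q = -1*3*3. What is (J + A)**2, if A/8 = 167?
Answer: 88811776/49 ≈ 1.8125e+6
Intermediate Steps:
A = 1336 (A = 8*167 = 1336)
Q = 9/7 (Q = -(-1*3)*3/7 = -(-3)*3/7 = -1/7*(-9) = 9/7 ≈ 1.2857)
J = 72/7 (J = ((4/2)*(9/7))*4 = ((4*(1/2))*(9/7))*4 = (2*(9/7))*4 = (18/7)*4 = 72/7 ≈ 10.286)
(J + A)**2 = (72/7 + 1336)**2 = (9424/7)**2 = 88811776/49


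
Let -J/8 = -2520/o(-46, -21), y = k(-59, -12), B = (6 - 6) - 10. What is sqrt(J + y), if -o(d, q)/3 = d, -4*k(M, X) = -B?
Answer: sqrt(303830)/46 ≈ 11.983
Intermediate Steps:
B = -10 (B = 0 - 10 = -10)
k(M, X) = -5/2 (k(M, X) = -(-1)*(-10)/4 = -1/4*10 = -5/2)
y = -5/2 ≈ -2.5000
o(d, q) = -3*d
J = 3360/23 (J = -(-20160)/((-3*(-46))) = -(-20160)/138 = -8*(-420/23) = 3360/23 ≈ 146.09)
sqrt(J + y) = sqrt(3360/23 - 5/2) = sqrt(6605/46) = sqrt(303830)/46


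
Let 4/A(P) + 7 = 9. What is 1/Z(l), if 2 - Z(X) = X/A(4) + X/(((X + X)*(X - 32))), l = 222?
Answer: -380/41421 ≈ -0.0091741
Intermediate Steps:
A(P) = 2 (A(P) = 4/(-7 + 9) = 4/2 = 4*(½) = 2)
Z(X) = 2 - X/2 - 1/(2*(-32 + X)) (Z(X) = 2 - (X/2 + X/(((X + X)*(X - 32)))) = 2 - (X*(½) + X/(((2*X)*(-32 + X)))) = 2 - (X/2 + X/((2*X*(-32 + X)))) = 2 - (X/2 + X*(1/(2*X*(-32 + X)))) = 2 - (X/2 + 1/(2*(-32 + X))) = 2 + (-X/2 - 1/(2*(-32 + X))) = 2 - X/2 - 1/(2*(-32 + X)))
1/Z(l) = 1/((-129 - 1*222² + 36*222)/(2*(-32 + 222))) = 1/((½)*(-129 - 1*49284 + 7992)/190) = 1/((½)*(1/190)*(-129 - 49284 + 7992)) = 1/((½)*(1/190)*(-41421)) = 1/(-41421/380) = -380/41421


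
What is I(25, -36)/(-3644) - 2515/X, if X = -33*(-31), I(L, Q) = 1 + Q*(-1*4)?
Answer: -9312995/3727812 ≈ -2.4982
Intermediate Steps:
I(L, Q) = 1 - 4*Q (I(L, Q) = 1 + Q*(-4) = 1 - 4*Q)
X = 1023
I(25, -36)/(-3644) - 2515/X = (1 - 4*(-36))/(-3644) - 2515/1023 = (1 + 144)*(-1/3644) - 2515*1/1023 = 145*(-1/3644) - 2515/1023 = -145/3644 - 2515/1023 = -9312995/3727812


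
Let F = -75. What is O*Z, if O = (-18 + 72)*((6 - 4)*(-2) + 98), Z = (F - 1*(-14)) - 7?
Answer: -345168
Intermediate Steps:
Z = -68 (Z = (-75 - 1*(-14)) - 7 = (-75 + 14) - 7 = -61 - 7 = -68)
O = 5076 (O = 54*(2*(-2) + 98) = 54*(-4 + 98) = 54*94 = 5076)
O*Z = 5076*(-68) = -345168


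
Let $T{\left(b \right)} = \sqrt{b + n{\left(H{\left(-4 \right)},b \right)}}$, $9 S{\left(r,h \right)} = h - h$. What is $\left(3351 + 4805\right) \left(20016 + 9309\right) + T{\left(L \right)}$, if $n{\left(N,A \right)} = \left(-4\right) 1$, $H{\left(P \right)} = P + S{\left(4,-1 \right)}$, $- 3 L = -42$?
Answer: $239174700 + \sqrt{10} \approx 2.3917 \cdot 10^{8}$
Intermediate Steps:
$S{\left(r,h \right)} = 0$ ($S{\left(r,h \right)} = \frac{h - h}{9} = \frac{1}{9} \cdot 0 = 0$)
$L = 14$ ($L = \left(- \frac{1}{3}\right) \left(-42\right) = 14$)
$H{\left(P \right)} = P$ ($H{\left(P \right)} = P + 0 = P$)
$n{\left(N,A \right)} = -4$
$T{\left(b \right)} = \sqrt{-4 + b}$ ($T{\left(b \right)} = \sqrt{b - 4} = \sqrt{-4 + b}$)
$\left(3351 + 4805\right) \left(20016 + 9309\right) + T{\left(L \right)} = \left(3351 + 4805\right) \left(20016 + 9309\right) + \sqrt{-4 + 14} = 8156 \cdot 29325 + \sqrt{10} = 239174700 + \sqrt{10}$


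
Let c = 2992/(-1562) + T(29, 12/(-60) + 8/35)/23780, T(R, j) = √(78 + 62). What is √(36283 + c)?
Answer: √(25855959992578700 + 59937490*√35)/844190 ≈ 190.48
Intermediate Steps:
T(R, j) = 2*√35 (T(R, j) = √140 = 2*√35)
c = -136/71 + √35/11890 (c = 2992/(-1562) + (2*√35)/23780 = 2992*(-1/1562) + (2*√35)*(1/23780) = -136/71 + √35/11890 ≈ -1.9150)
√(36283 + c) = √(36283 + (-136/71 + √35/11890)) = √(2575957/71 + √35/11890)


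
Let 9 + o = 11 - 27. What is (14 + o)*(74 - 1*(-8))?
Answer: -902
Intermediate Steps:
o = -25 (o = -9 + (11 - 27) = -9 - 16 = -25)
(14 + o)*(74 - 1*(-8)) = (14 - 25)*(74 - 1*(-8)) = -11*(74 + 8) = -11*82 = -902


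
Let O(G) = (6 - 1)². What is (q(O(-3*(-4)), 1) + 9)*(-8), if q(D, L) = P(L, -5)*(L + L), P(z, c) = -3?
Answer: -24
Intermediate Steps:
O(G) = 25 (O(G) = 5² = 25)
q(D, L) = -6*L (q(D, L) = -3*(L + L) = -6*L)
(q(O(-3*(-4)), 1) + 9)*(-8) = (-6*1 + 9)*(-8) = (-6 + 9)*(-8) = 3*(-8) = -24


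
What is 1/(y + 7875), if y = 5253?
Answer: 1/13128 ≈ 7.6173e-5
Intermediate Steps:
1/(y + 7875) = 1/(5253 + 7875) = 1/13128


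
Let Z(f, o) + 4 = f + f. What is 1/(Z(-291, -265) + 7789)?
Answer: 1/7203 ≈ 0.00013883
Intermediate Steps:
Z(f, o) = -4 + 2*f (Z(f, o) = -4 + (f + f) = -4 + 2*f)
1/(Z(-291, -265) + 7789) = 1/((-4 + 2*(-291)) + 7789) = 1/((-4 - 582) + 7789) = 1/(-586 + 7789) = 1/7203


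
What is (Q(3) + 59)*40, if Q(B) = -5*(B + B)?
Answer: 1160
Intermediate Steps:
Q(B) = -10*B
(Q(3) + 59)*40 = (-10*3 + 59)*40 = (-30 + 59)*40 = 29*40 = 1160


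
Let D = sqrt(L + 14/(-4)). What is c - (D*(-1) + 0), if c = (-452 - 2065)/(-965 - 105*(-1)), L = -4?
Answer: 2517/860 + I*sqrt(30)/2 ≈ 2.9267 + 2.7386*I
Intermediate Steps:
D = I*sqrt(30)/2 (D = sqrt(-4 + 14/(-4)) = sqrt(-4 + 14*(-1/4)) = sqrt(-4 - 7/2) = sqrt(-15/2) = I*sqrt(30)/2 ≈ 2.7386*I)
c = 2517/860 (c = -2517/(-965 + 105) = -2517/(-860) = -2517*(-1/860) = 2517/860 ≈ 2.9267)
c - (D*(-1) + 0) = 2517/860 - ((I*sqrt(30)/2)*(-1) + 0) = 2517/860 - (-I*sqrt(30)/2 + 0) = 2517/860 - (-1)*I*sqrt(30)/2 = 2517/860 + I*sqrt(30)/2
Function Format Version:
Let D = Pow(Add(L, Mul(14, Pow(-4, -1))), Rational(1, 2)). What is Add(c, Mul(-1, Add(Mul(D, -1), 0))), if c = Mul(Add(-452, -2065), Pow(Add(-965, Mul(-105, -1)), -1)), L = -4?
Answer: Add(Rational(2517, 860), Mul(Rational(1, 2), I, Pow(30, Rational(1, 2)))) ≈ Add(2.9267, Mul(2.7386, I))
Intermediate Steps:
D = Mul(Rational(1, 2), I, Pow(30, Rational(1, 2))) (D = Pow(Add(-4, Mul(14, Pow(-4, -1))), Rational(1, 2)) = Pow(Add(-4, Mul(14, Rational(-1, 4))), Rational(1, 2)) = Pow(Add(-4, Rational(-7, 2)), Rational(1, 2)) = Pow(Rational(-15, 2), Rational(1, 2)) = Mul(Rational(1, 2), I, Pow(30, Rational(1, 2))) ≈ Mul(2.7386, I))
c = Rational(2517, 860) (c = Mul(-2517, Pow(Add(-965, 105), -1)) = Mul(-2517, Pow(-860, -1)) = Mul(-2517, Rational(-1, 860)) = Rational(2517, 860) ≈ 2.9267)
Add(c, Mul(-1, Add(Mul(D, -1), 0))) = Add(Rational(2517, 860), Mul(-1, Add(Mul(Mul(Rational(1, 2), I, Pow(30, Rational(1, 2))), -1), 0))) = Add(Rational(2517, 860), Mul(-1, Add(Mul(Rational(-1, 2), I, Pow(30, Rational(1, 2))), 0))) = Add(Rational(2517, 860), Mul(-1, Mul(Rational(-1, 2), I, Pow(30, Rational(1, 2))))) = Add(Rational(2517, 860), Mul(Rational(1, 2), I, Pow(30, Rational(1, 2))))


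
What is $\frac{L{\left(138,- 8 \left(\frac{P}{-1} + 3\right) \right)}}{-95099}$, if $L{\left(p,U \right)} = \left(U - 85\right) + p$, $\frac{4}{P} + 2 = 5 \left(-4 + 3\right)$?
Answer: $- \frac{171}{665693} \approx -0.00025688$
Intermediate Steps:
$P = - \frac{4}{7}$ ($P = \frac{4}{-2 + 5 \left(-4 + 3\right)} = \frac{4}{-2 + 5 \left(-1\right)} = \frac{4}{-2 - 5} = \frac{4}{-7} = 4 \left(- \frac{1}{7}\right) = - \frac{4}{7} \approx -0.57143$)
$L{\left(p,U \right)} = -85 + U + p$ ($L{\left(p,U \right)} = \left(-85 + U\right) + p = -85 + U + p$)
$\frac{L{\left(138,- 8 \left(\frac{P}{-1} + 3\right) \right)}}{-95099} = \frac{-85 - 8 \left(- \frac{4}{7 \left(-1\right)} + 3\right) + 138}{-95099} = \left(-85 - 8 \left(\left(- \frac{4}{7}\right) \left(-1\right) + 3\right) + 138\right) \left(- \frac{1}{95099}\right) = \left(-85 - 8 \left(\frac{4}{7} + 3\right) + 138\right) \left(- \frac{1}{95099}\right) = \left(-85 - \frac{200}{7} + 138\right) \left(- \frac{1}{95099}\right) = \frac{171}{7} \left(- \frac{1}{95099}\right) = - \frac{171}{665693}$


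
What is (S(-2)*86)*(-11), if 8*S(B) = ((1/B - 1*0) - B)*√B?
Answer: -1419*I*√2/8 ≈ -250.85*I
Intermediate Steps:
S(B) = √B*(1/B - B)/8 (S(B) = (((1/B - 1*0) - B)*√B)/8 = (((1/B + 0) - B)*√B)/8 = ((1/B - B)*√B)/8 = (√B*(1/B - B))/8 = √B*(1/B - B)/8)
(S(-2)*86)*(-11) = (((1 - 1*(-2)²)/(8*√(-2)))*86)*(-11) = (((-I*√2/2)*(1 - 1*4)/8)*86)*(-11) = (((-I*√2/2)*(1 - 4)/8)*86)*(-11) = (((⅛)*(-I*√2/2)*(-3))*86)*(-11) = ((3*I*√2/16)*86)*(-11) = (129*I*√2/8)*(-11) = -1419*I*√2/8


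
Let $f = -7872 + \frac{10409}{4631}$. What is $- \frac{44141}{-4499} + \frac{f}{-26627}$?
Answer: $\frac{509725085954}{50433641533} \approx 10.107$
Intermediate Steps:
$f = - \frac{36444823}{4631}$ ($f = -7872 + 10409 \cdot \frac{1}{4631} = -7872 + \frac{10409}{4631} = - \frac{36444823}{4631} \approx -7869.8$)
$- \frac{44141}{-4499} + \frac{f}{-26627} = - \frac{44141}{-4499} - \frac{36444823}{4631 \left(-26627\right)} = \left(-44141\right) \left(- \frac{1}{4499}\right) - - \frac{36444823}{123309637} = \frac{44141}{4499} + \frac{36444823}{123309637} = \frac{509725085954}{50433641533}$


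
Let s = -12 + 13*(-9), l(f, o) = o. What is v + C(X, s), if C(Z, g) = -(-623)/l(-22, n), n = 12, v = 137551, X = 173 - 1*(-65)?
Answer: 1651235/12 ≈ 1.3760e+5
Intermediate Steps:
X = 238 (X = 173 + 65 = 238)
s = -129 (s = -12 - 117 = -129)
C(Z, g) = 623/12 (C(Z, g) = -(-623)/12 = -1*(-623/12) = 623/12)
v + C(X, s) = 137551 + 623/12 = 1651235/12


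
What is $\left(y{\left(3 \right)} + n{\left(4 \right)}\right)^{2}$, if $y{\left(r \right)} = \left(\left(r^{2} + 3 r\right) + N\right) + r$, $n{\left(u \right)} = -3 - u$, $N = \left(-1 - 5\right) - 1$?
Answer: $49$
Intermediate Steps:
$N = -7$ ($N = -6 - 1 = -7$)
$y{\left(r \right)} = -7 + r^{2} + 4 r$ ($y{\left(r \right)} = \left(\left(r^{2} + 3 r\right) - 7\right) + r = \left(-7 + r^{2} + 3 r\right) + r = -7 + r^{2} + 4 r$)
$\left(y{\left(3 \right)} + n{\left(4 \right)}\right)^{2} = \left(\left(-7 + 3^{2} + 4 \cdot 3\right) - 7\right)^{2} = \left(\left(-7 + 9 + 12\right) - 7\right)^{2} = \left(14 - 7\right)^{2} = 7^{2} = 49$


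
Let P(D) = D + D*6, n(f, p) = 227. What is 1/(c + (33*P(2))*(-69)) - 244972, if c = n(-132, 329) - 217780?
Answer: -61103610933/249431 ≈ -2.4497e+5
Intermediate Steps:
P(D) = 7*D (P(D) = D + 6*D = 7*D)
c = -217553 (c = 227 - 217780 = -217553)
1/(c + (33*P(2))*(-69)) - 244972 = 1/(-217553 + (33*(7*2))*(-69)) - 244972 = 1/(-217553 + (33*14)*(-69)) - 244972 = 1/(-217553 + 462*(-69)) - 244972 = 1/(-217553 - 31878) - 244972 = 1/(-249431) - 244972 = -1/249431 - 244972 = -61103610933/249431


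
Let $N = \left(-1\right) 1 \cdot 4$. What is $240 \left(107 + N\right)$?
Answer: $24720$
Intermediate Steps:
$N = -4$ ($N = \left(-1\right) 4 = -4$)
$240 \left(107 + N\right) = 240 \left(107 - 4\right) = 240 \cdot 103 = 24720$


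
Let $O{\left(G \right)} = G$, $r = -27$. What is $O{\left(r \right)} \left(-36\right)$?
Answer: $972$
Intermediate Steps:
$O{\left(r \right)} \left(-36\right) = \left(-27\right) \left(-36\right) = 972$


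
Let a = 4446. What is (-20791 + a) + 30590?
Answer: 14245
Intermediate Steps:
(-20791 + a) + 30590 = (-20791 + 4446) + 30590 = -16345 + 30590 = 14245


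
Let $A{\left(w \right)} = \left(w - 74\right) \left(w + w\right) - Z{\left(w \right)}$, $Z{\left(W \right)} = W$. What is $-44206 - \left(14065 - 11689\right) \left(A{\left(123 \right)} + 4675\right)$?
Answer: $-39500062$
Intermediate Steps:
$A{\left(w \right)} = - w + 2 w \left(-74 + w\right)$ ($A{\left(w \right)} = \left(w - 74\right) \left(w + w\right) - w = \left(-74 + w\right) 2 w - w = 2 w \left(-74 + w\right) - w = - w + 2 w \left(-74 + w\right)$)
$-44206 - \left(14065 - 11689\right) \left(A{\left(123 \right)} + 4675\right) = -44206 - \left(14065 - 11689\right) \left(123 \left(-149 + 2 \cdot 123\right) + 4675\right) = -44206 - 2376 \left(123 \left(-149 + 246\right) + 4675\right) = -44206 - 2376 \left(123 \cdot 97 + 4675\right) = -44206 - 2376 \left(11931 + 4675\right) = -44206 - 2376 \cdot 16606 = -44206 - 39455856 = -39500062$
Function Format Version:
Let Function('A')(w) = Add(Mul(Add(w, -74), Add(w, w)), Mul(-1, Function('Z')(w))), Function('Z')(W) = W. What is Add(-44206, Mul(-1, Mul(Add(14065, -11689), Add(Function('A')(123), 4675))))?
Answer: -39500062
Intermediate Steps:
Function('A')(w) = Add(Mul(-1, w), Mul(2, w, Add(-74, w))) (Function('A')(w) = Add(Mul(Add(w, -74), Add(w, w)), Mul(-1, w)) = Add(Mul(Add(-74, w), Mul(2, w)), Mul(-1, w)) = Add(Mul(2, w, Add(-74, w)), Mul(-1, w)) = Add(Mul(-1, w), Mul(2, w, Add(-74, w))))
Add(-44206, Mul(-1, Mul(Add(14065, -11689), Add(Function('A')(123), 4675)))) = Add(-44206, Mul(-1, Mul(Add(14065, -11689), Add(Mul(123, Add(-149, Mul(2, 123))), 4675)))) = Add(-44206, Mul(-1, Mul(2376, Add(Mul(123, Add(-149, 246)), 4675)))) = Add(-44206, Mul(-1, Mul(2376, Add(Mul(123, 97), 4675)))) = Add(-44206, Mul(-1, Mul(2376, Add(11931, 4675)))) = Add(-44206, Mul(-1, Mul(2376, 16606))) = Add(-44206, Mul(-1, 39455856)) = Add(-44206, -39455856) = -39500062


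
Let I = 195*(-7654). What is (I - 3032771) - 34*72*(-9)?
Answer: -4503269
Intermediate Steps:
I = -1492530
(I - 3032771) - 34*72*(-9) = (-1492530 - 3032771) - 34*72*(-9) = -4525301 - 2448*(-9) = -4525301 + 22032 = -4503269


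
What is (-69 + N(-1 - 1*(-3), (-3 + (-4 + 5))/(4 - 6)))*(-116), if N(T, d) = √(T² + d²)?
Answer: 8004 - 116*√5 ≈ 7744.6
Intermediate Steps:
(-69 + N(-1 - 1*(-3), (-3 + (-4 + 5))/(4 - 6)))*(-116) = (-69 + √((-1 - 1*(-3))² + ((-3 + (-4 + 5))/(4 - 6))²))*(-116) = (-69 + √((-1 + 3)² + ((-3 + 1)/(-2))²))*(-116) = (-69 + √(2² + (-2*(-½))²))*(-116) = (-69 + √(4 + 1²))*(-116) = (-69 + √(4 + 1))*(-116) = (-69 + √5)*(-116) = 8004 - 116*√5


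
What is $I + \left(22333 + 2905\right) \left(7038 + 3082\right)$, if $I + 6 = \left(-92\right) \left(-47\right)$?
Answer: $255412878$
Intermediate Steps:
$I = 4318$ ($I = -6 - -4324 = -6 + 4324 = 4318$)
$I + \left(22333 + 2905\right) \left(7038 + 3082\right) = 4318 + \left(22333 + 2905\right) \left(7038 + 3082\right) = 4318 + 25238 \cdot 10120 = 4318 + 255408560 = 255412878$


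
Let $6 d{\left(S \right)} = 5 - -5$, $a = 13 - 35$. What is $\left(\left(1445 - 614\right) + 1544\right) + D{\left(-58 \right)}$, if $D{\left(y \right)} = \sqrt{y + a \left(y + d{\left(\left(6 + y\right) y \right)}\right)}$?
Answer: $2375 + \frac{2 \sqrt{2658}}{3} \approx 2409.4$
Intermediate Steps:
$a = -22$
$d{\left(S \right)} = \frac{5}{3}$ ($d{\left(S \right)} = \frac{5 - -5}{6} = \frac{5 + 5}{6} = \frac{1}{6} \cdot 10 = \frac{5}{3}$)
$D{\left(y \right)} = \sqrt{- \frac{110}{3} - 21 y}$ ($D{\left(y \right)} = \sqrt{y - 22 \left(y + \frac{5}{3}\right)} = \sqrt{y - 22 \left(\frac{5}{3} + y\right)} = \sqrt{y - \left(\frac{110}{3} + 22 y\right)} = \sqrt{- \frac{110}{3} - 21 y}$)
$\left(\left(1445 - 614\right) + 1544\right) + D{\left(-58 \right)} = \left(\left(1445 - 614\right) + 1544\right) + \frac{\sqrt{-330 - -10962}}{3} = \left(831 + 1544\right) + \frac{\sqrt{-330 + 10962}}{3} = 2375 + \frac{\sqrt{10632}}{3} = 2375 + \frac{2 \sqrt{2658}}{3}$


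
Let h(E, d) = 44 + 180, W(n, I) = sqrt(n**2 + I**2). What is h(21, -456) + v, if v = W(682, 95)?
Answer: 224 + sqrt(474149) ≈ 912.58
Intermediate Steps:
W(n, I) = sqrt(I**2 + n**2)
h(E, d) = 224
v = sqrt(474149) (v = sqrt(95**2 + 682**2) = sqrt(9025 + 465124) = sqrt(474149) ≈ 688.58)
h(21, -456) + v = 224 + sqrt(474149)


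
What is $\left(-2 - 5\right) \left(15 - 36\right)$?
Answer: $147$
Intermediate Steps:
$\left(-2 - 5\right) \left(15 - 36\right) = \left(-2 - 5\right) \left(-21\right) = \left(-7\right) \left(-21\right) = 147$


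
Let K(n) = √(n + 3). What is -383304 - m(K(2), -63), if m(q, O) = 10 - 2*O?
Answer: -383440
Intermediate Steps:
K(n) = √(3 + n)
-383304 - m(K(2), -63) = -383304 - (10 - 2*(-63)) = -383304 - (10 + 126) = -383304 - 1*136 = -383304 - 136 = -383440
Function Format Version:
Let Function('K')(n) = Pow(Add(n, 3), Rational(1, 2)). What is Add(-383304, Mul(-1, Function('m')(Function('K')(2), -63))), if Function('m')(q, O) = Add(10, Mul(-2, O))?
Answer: -383440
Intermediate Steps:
Function('K')(n) = Pow(Add(3, n), Rational(1, 2))
Add(-383304, Mul(-1, Function('m')(Function('K')(2), -63))) = Add(-383304, Mul(-1, Add(10, Mul(-2, -63)))) = Add(-383304, Mul(-1, Add(10, 126))) = Add(-383304, Mul(-1, 136)) = Add(-383304, -136) = -383440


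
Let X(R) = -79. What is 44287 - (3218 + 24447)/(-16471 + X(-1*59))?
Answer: 146595503/3310 ≈ 44289.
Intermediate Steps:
44287 - (3218 + 24447)/(-16471 + X(-1*59)) = 44287 - (3218 + 24447)/(-16471 - 79) = 44287 - 27665/(-16550) = 44287 - 27665*(-1)/16550 = 44287 - 1*(-5533/3310) = 44287 + 5533/3310 = 146595503/3310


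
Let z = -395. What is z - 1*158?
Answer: -553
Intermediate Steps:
z - 1*158 = -395 - 1*158 = -395 - 158 = -553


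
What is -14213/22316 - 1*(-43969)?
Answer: 981197991/22316 ≈ 43968.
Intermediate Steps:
-14213/22316 - 1*(-43969) = -14213*1/22316 + 43969 = -14213/22316 + 43969 = 981197991/22316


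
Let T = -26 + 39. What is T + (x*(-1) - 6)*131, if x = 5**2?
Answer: -4048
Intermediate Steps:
x = 25
T = 13
T + (x*(-1) - 6)*131 = 13 + (25*(-1) - 6)*131 = 13 + (-25 - 6)*131 = 13 - 31*131 = 13 - 4061 = -4048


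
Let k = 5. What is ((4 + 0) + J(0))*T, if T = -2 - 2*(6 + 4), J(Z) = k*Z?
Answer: -88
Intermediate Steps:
J(Z) = 5*Z
T = -22 (T = -2 - 2*10 = -2 - 20 = -22)
((4 + 0) + J(0))*T = ((4 + 0) + 5*0)*(-22) = (4 + 0)*(-22) = 4*(-22) = -88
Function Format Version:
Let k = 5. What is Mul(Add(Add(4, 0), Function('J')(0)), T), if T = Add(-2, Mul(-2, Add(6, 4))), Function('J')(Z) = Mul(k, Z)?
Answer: -88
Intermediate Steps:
Function('J')(Z) = Mul(5, Z)
T = -22 (T = Add(-2, Mul(-2, 10)) = Add(-2, -20) = -22)
Mul(Add(Add(4, 0), Function('J')(0)), T) = Mul(Add(Add(4, 0), Mul(5, 0)), -22) = Mul(Add(4, 0), -22) = Mul(4, -22) = -88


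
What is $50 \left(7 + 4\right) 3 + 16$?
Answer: $1666$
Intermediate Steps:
$50 \left(7 + 4\right) 3 + 16 = 50 \cdot 11 \cdot 3 + 16 = 50 \cdot 33 + 16 = 1650 + 16 = 1666$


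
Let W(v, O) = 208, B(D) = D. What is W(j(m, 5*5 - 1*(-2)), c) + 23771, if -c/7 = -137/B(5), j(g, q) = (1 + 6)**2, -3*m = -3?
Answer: 23979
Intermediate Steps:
m = 1 (m = -1/3*(-3) = 1)
j(g, q) = 49 (j(g, q) = 7**2 = 49)
c = 959/5 (c = -(-959)/5 = -7*(-137/5) = 959/5 ≈ 191.80)
W(j(m, 5*5 - 1*(-2)), c) + 23771 = 208 + 23771 = 23979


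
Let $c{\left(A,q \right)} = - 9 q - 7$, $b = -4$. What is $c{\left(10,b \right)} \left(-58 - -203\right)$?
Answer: $4205$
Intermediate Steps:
$c{\left(A,q \right)} = -7 - 9 q$
$c{\left(10,b \right)} \left(-58 - -203\right) = \left(-7 - -36\right) \left(-58 - -203\right) = \left(-7 + 36\right) \left(-58 + 203\right) = 29 \cdot 145 = 4205$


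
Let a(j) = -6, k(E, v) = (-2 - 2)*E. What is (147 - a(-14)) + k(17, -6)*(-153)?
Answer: 10557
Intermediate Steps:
k(E, v) = -4*E
(147 - a(-14)) + k(17, -6)*(-153) = (147 - 1*(-6)) - 4*17*(-153) = (147 + 6) - 68*(-153) = 153 + 10404 = 10557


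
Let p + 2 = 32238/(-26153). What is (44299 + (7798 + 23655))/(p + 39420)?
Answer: 495285514/257716679 ≈ 1.9218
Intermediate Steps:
p = -84544/26153 (p = -2 + 32238/(-26153) = -2 + 32238*(-1/26153) = -2 - 32238/26153 = -84544/26153 ≈ -3.2327)
(44299 + (7798 + 23655))/(p + 39420) = (44299 + (7798 + 23655))/(-84544/26153 + 39420) = (44299 + 31453)/(1030866716/26153) = 75752*(26153/1030866716) = 495285514/257716679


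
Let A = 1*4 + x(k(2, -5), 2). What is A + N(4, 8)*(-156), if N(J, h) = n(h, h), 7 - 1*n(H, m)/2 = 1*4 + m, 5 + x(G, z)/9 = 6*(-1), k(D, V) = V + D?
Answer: 1465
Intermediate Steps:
k(D, V) = D + V
x(G, z) = -99 (x(G, z) = -45 + 9*(6*(-1)) = -45 + 9*(-6) = -45 - 54 = -99)
n(H, m) = 6 - 2*m (n(H, m) = 14 - 2*(1*4 + m) = 14 - 2*(4 + m) = 14 + (-8 - 2*m) = 6 - 2*m)
N(J, h) = 6 - 2*h
A = -95 (A = 1*4 - 99 = 4 - 99 = -95)
A + N(4, 8)*(-156) = -95 + (6 - 2*8)*(-156) = -95 + (6 - 16)*(-156) = -95 - 10*(-156) = -95 + 1560 = 1465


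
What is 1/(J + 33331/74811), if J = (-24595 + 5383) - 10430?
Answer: -74811/2217514331 ≈ -3.3736e-5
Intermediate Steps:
J = -29642 (J = -19212 - 10430 = -29642)
1/(J + 33331/74811) = 1/(-29642 + 33331/74811) = 1/(-2217514331/74811) = -74811/2217514331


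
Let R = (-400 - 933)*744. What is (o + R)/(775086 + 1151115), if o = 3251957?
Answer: 2260205/1926201 ≈ 1.1734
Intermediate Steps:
R = -991752 (R = -1333*744 = -991752)
(o + R)/(775086 + 1151115) = (3251957 - 991752)/(775086 + 1151115) = 2260205/1926201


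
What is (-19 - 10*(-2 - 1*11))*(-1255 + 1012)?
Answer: -26973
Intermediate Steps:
(-19 - 10*(-2 - 1*11))*(-1255 + 1012) = (-19 - 10*(-2 - 11))*(-243) = (-19 - 10*(-13))*(-243) = (-19 + 130)*(-243) = 111*(-243) = -26973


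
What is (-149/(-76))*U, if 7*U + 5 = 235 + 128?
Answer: 26671/266 ≈ 100.27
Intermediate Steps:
U = 358/7 (U = -5/7 + (235 + 128)/7 = -5/7 + (1/7)*363 = -5/7 + 363/7 = 358/7 ≈ 51.143)
(-149/(-76))*U = -149/(-76)*(358/7) = -149*(-1/76)*(358/7) = (149/76)*(358/7) = 26671/266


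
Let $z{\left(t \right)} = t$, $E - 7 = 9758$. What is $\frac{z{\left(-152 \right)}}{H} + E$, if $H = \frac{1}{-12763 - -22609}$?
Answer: $-1486827$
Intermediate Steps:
$E = 9765$ ($E = 7 + 9758 = 9765$)
$H = \frac{1}{9846}$ ($H = \frac{1}{-12763 + 22609} = \frac{1}{9846} \approx 0.00010156$)
$\frac{z{\left(-152 \right)}}{H} + E = - 152 \frac{1}{\frac{1}{9846}} + 9765 = \left(-152\right) 9846 + 9765 = -1496592 + 9765 = -1486827$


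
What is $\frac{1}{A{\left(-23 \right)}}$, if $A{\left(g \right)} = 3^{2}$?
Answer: $\frac{1}{9} \approx 0.11111$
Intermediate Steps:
$A{\left(g \right)} = 9$
$\frac{1}{A{\left(-23 \right)}} = \frac{1}{9}$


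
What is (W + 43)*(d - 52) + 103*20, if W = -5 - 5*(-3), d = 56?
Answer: 2272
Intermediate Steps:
W = 10 (W = -5 + 15 = 10)
(W + 43)*(d - 52) + 103*20 = (10 + 43)*(56 - 52) + 103*20 = 53*4 + 2060 = 212 + 2060 = 2272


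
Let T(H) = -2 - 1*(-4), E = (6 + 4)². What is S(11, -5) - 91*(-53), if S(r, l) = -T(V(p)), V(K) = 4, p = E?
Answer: 4821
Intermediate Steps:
E = 100 (E = 10² = 100)
p = 100
T(H) = 2 (T(H) = -2 + 4 = 2)
S(r, l) = -2 (S(r, l) = -1*2 = -2)
S(11, -5) - 91*(-53) = -2 - 91*(-53) = -2 + 4823 = 4821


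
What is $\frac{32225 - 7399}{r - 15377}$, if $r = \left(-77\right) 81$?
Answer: $- \frac{12413}{10807} \approx -1.1486$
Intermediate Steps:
$r = -6237$
$\frac{32225 - 7399}{r - 15377} = \frac{32225 - 7399}{-6237 - 15377} = \frac{24826}{-21614} = 24826 \left(- \frac{1}{21614}\right) = - \frac{12413}{10807}$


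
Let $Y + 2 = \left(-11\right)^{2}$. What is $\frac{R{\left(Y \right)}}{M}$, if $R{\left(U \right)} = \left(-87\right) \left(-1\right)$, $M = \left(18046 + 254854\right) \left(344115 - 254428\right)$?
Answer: $\frac{87}{24475582300} \approx 3.5546 \cdot 10^{-9}$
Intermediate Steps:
$M = 24475582300$ ($M = 272900 \cdot 89687 = 24475582300$)
$Y = 119$ ($Y = -2 + \left(-11\right)^{2} = -2 + 121 = 119$)
$R{\left(U \right)} = 87$
$\frac{R{\left(Y \right)}}{M} = \frac{87}{24475582300}$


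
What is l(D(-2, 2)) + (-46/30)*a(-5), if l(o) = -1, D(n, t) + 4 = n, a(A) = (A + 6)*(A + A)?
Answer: 43/3 ≈ 14.333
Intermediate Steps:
a(A) = 2*A*(6 + A) (a(A) = (6 + A)*(2*A) = 2*A*(6 + A))
D(n, t) = -4 + n
l(D(-2, 2)) + (-46/30)*a(-5) = -1 + (-46/30)*(2*(-5)*(6 - 5)) = -1 + (-46*1/30)*(2*(-5)*1) = -1 - 23/15*(-10) = -1 + 46/3 = 43/3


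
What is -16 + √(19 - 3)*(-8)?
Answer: -48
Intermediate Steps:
-16 + √(19 - 3)*(-8) = -16 + √16*(-8) = -16 + 4*(-8) = -16 - 32 = -48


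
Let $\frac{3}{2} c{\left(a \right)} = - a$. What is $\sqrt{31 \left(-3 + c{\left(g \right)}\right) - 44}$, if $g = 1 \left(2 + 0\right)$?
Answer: $\frac{i \sqrt{1605}}{3} \approx 13.354 i$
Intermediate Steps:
$g = 2$ ($g = 1 \cdot 2 = 2$)
$c{\left(a \right)} = - \frac{2 a}{3}$ ($c{\left(a \right)} = \frac{2 \left(- a\right)}{3} = - \frac{2 a}{3}$)
$\sqrt{31 \left(-3 + c{\left(g \right)}\right) - 44} = \sqrt{31 \left(-3 - \frac{4}{3}\right) - 44} = \sqrt{31 \left(- \frac{13}{3}\right) - 44} = \sqrt{- \frac{403}{3} - 44} = \sqrt{- \frac{535}{3}} = \frac{i \sqrt{1605}}{3}$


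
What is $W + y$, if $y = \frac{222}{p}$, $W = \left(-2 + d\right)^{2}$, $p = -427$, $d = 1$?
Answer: $\frac{205}{427} \approx 0.48009$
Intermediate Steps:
$W = 1$ ($W = \left(-2 + 1\right)^{2} = \left(-1\right)^{2} = 1$)
$y = - \frac{222}{427}$ ($y = \frac{222}{-427} = 222 \left(- \frac{1}{427}\right) = - \frac{222}{427} \approx -0.51991$)
$W + y = 1 - \frac{222}{427} = \frac{205}{427}$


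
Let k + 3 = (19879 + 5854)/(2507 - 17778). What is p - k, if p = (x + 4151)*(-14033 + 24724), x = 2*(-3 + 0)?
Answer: 676722143391/15271 ≈ 4.4314e+7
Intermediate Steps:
x = -6 (x = 2*(-3) = -6)
k = -71546/15271 (k = -3 + (19879 + 5854)/(2507 - 17778) = -3 + 25733/(-15271) = -3 + 25733*(-1/15271) = -3 - 25733/15271 = -71546/15271 ≈ -4.6851)
p = 44314195 (p = (-6 + 4151)*(-14033 + 24724) = 4145*10691 = 44314195)
p - k = 44314195 - 1*(-71546/15271) = 44314195 + 71546/15271 = 676722143391/15271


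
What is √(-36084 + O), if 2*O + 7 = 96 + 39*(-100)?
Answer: I*√151958/2 ≈ 194.91*I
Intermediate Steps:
O = -3811/2 (O = -7/2 + (96 + 39*(-100))/2 = -7/2 + (96 - 3900)/2 = -7/2 + (½)*(-3804) = -7/2 - 1902 = -3811/2 ≈ -1905.5)
√(-36084 + O) = √(-36084 - 3811/2) = √(-75979/2) = I*√151958/2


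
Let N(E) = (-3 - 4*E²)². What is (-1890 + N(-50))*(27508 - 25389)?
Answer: 212023154161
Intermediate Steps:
(-1890 + N(-50))*(27508 - 25389) = (-1890 + (3 + 4*(-50)²)²)*(27508 - 25389) = (-1890 + (3 + 4*2500)²)*2119 = (-1890 + (3 + 10000)²)*2119 = (-1890 + 10003²)*2119 = (-1890 + 100060009)*2119 = 100058119*2119 = 212023154161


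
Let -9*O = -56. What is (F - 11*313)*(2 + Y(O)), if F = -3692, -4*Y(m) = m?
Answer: -28540/9 ≈ -3171.1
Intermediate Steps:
O = 56/9 (O = -1/9*(-56) = 56/9 ≈ 6.2222)
Y(m) = -m/4
(F - 11*313)*(2 + Y(O)) = (-3692 - 11*313)*(2 - 1/4*56/9) = (-3692 - 3443)*(2 - 14/9) = -7135*4/9 = -28540/9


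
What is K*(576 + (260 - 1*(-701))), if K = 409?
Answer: 628633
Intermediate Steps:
K*(576 + (260 - 1*(-701))) = 409*(576 + (260 - 1*(-701))) = 409*(576 + (260 + 701)) = 409*(576 + 961) = 409*1537 = 628633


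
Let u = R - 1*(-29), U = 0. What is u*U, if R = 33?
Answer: 0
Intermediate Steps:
u = 62 (u = 33 - 1*(-29) = 33 + 29 = 62)
u*U = 62*0 = 0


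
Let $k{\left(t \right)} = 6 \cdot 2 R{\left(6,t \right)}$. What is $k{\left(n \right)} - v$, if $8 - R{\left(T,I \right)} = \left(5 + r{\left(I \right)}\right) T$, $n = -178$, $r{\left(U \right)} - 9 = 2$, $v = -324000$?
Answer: $322944$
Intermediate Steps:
$r{\left(U \right)} = 11$ ($r{\left(U \right)} = 9 + 2 = 11$)
$R{\left(T,I \right)} = 8 - 16 T$ ($R{\left(T,I \right)} = 8 - \left(5 + 11\right) T = 8 - 16 T$)
$k{\left(t \right)} = -1056$ ($k{\left(t \right)} = 6 \cdot 2 \left(8 - 96\right) = 12 \left(8 - 96\right) = 12 \left(-88\right) = -1056$)
$k{\left(n \right)} - v = -1056 - -324000 = -1056 + 324000 = 322944$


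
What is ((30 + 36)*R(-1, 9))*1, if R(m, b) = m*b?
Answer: -594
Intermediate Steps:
R(m, b) = b*m
((30 + 36)*R(-1, 9))*1 = ((30 + 36)*(9*(-1)))*1 = (66*(-9))*1 = -594*1 = -594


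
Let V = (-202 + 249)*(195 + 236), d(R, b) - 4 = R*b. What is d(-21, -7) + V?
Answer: 20408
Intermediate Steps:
d(R, b) = 4 + R*b
V = 20257 (V = 47*431 = 20257)
d(-21, -7) + V = (4 - 21*(-7)) + 20257 = (4 + 147) + 20257 = 151 + 20257 = 20408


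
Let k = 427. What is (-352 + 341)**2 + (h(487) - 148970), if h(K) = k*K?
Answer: 59100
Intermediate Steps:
h(K) = 427*K
(-352 + 341)**2 + (h(487) - 148970) = (-352 + 341)**2 + (427*487 - 148970) = (-11)**2 + (207949 - 148970) = 121 + 58979 = 59100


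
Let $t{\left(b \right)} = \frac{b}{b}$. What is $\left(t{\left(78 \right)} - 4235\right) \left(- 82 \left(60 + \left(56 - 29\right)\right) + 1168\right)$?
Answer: $25260044$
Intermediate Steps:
$t{\left(b \right)} = 1$
$\left(t{\left(78 \right)} - 4235\right) \left(- 82 \left(60 + \left(56 - 29\right)\right) + 1168\right) = \left(1 - 4235\right) \left(- 82 \left(60 + \left(56 - 29\right)\right) + 1168\right) = - 4234 \left(- 82 \left(60 + \left(56 - 29\right)\right) + 1168\right) = - 4234 \left(- 82 \left(60 + 27\right) + 1168\right) = - 4234 \left(\left(-82\right) 87 + 1168\right) = - 4234 \left(-7134 + 1168\right) = \left(-4234\right) \left(-5966\right) = 25260044$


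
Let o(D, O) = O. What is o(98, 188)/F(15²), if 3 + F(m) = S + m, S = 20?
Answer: 94/121 ≈ 0.77686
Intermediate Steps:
F(m) = 17 + m (F(m) = -3 + (20 + m) = 17 + m)
o(98, 188)/F(15²) = 188/(17 + 15²) = 188/(17 + 225) = 188/242 = 188*(1/242) = 94/121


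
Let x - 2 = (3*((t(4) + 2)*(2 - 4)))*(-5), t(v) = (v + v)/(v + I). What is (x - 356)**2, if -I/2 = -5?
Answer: 3755844/49 ≈ 76650.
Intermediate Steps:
I = 10 (I = -2*(-5) = 10)
t(v) = 2*v/(10 + v) (t(v) = (v + v)/(v + 10) = (2*v)/(10 + v) = 2*v/(10 + v))
x = 554/7 (x = 2 + (3*((2*4/(10 + 4) + 2)*(2 - 4)))*(-5) = 2 + (3*((2*4/14 + 2)*(-2)))*(-5) = 2 + (3*((2*4*(1/14) + 2)*(-2)))*(-5) = 2 + (3*((4/7 + 2)*(-2)))*(-5) = 2 + (3*((18/7)*(-2)))*(-5) = 2 + (3*(-36/7))*(-5) = 2 - 108/7*(-5) = 2 + 540/7 = 554/7 ≈ 79.143)
(x - 356)**2 = (554/7 - 356)**2 = (-1938/7)**2 = 3755844/49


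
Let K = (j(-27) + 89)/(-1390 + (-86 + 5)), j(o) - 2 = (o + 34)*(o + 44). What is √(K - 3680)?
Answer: I*√7963243790/1471 ≈ 60.664*I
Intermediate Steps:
j(o) = 2 + (34 + o)*(44 + o) (j(o) = 2 + (o + 34)*(o + 44) = 2 + (34 + o)*(44 + o))
K = -210/1471 (K = ((1498 + (-27)² + 78*(-27)) + 89)/(-1390 + (-86 + 5)) = ((1498 + 729 - 2106) + 89)/(-1390 - 81) = (121 + 89)/(-1471) = 210*(-1/1471) = -210/1471 ≈ -0.14276)
√(K - 3680) = √(-210/1471 - 3680) = √(-5413490/1471) = I*√7963243790/1471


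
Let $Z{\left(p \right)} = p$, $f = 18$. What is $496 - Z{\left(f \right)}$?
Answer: $478$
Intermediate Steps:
$496 - Z{\left(f \right)} = 496 - 18 = 478$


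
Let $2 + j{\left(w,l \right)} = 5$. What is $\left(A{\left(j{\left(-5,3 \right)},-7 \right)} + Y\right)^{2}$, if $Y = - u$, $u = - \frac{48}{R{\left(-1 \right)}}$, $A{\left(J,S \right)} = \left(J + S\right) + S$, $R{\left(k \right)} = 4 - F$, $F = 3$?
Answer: $1369$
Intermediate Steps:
$j{\left(w,l \right)} = 3$ ($j{\left(w,l \right)} = -2 + 5 = 3$)
$R{\left(k \right)} = 1$ ($R{\left(k \right)} = 4 - 3 = 1$)
$A{\left(J,S \right)} = J + 2 S$
$u = -48$ ($u = - \frac{48}{1} = \left(-48\right) 1 = -48$)
$Y = 48$ ($Y = \left(-1\right) \left(-48\right) = 48$)
$\left(A{\left(j{\left(-5,3 \right)},-7 \right)} + Y\right)^{2} = \left(\left(3 + 2 \left(-7\right)\right) + 48\right)^{2} = \left(\left(3 - 14\right) + 48\right)^{2} = \left(-11 + 48\right)^{2} = 37^{2} = 1369$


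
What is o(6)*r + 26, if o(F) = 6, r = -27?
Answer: -136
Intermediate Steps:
o(6)*r + 26 = 6*(-27) + 26 = -162 + 26 = -136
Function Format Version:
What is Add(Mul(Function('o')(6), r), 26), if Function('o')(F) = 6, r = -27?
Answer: -136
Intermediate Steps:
Add(Mul(Function('o')(6), r), 26) = Add(Mul(6, -27), 26) = Add(-162, 26) = -136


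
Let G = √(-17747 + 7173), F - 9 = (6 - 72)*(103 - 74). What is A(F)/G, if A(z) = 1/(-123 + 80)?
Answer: I*√10574/454682 ≈ 0.00022616*I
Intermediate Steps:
F = -1905 (F = 9 + (6 - 72)*(103 - 74) = 9 - 66*29 = 9 - 1914 = -1905)
G = I*√10574 (G = √(-10574) = I*√10574 ≈ 102.83*I)
A(z) = -1/43 (A(z) = 1/(-43) = -1/43)
A(F)/G = -(-I*√10574/10574)/43 = -(-1)*I*√10574/454682 = I*√10574/454682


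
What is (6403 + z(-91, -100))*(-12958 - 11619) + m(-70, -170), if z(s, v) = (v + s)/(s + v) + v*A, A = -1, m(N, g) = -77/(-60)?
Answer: -9590928403/60 ≈ -1.5985e+8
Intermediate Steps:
m(N, g) = 77/60 (m(N, g) = -77*(-1/60) = 77/60)
z(s, v) = 1 - v (z(s, v) = (v + s)/(s + v) + v*(-1) = (s + v)/(s + v) - v = 1 - v)
(6403 + z(-91, -100))*(-12958 - 11619) + m(-70, -170) = (6403 + (1 - 1*(-100)))*(-12958 - 11619) + 77/60 = (6403 + (1 + 100))*(-24577) + 77/60 = (6403 + 101)*(-24577) + 77/60 = 6504*(-24577) + 77/60 = -159848808 + 77/60 = -9590928403/60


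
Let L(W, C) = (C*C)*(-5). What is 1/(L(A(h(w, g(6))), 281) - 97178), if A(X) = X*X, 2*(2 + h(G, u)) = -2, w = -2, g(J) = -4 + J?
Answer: -1/491983 ≈ -2.0326e-6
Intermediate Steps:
h(G, u) = -3 (h(G, u) = -2 + (1/2)*(-2) = -2 - 1 = -3)
A(X) = X**2
L(W, C) = -5*C**2 (L(W, C) = C**2*(-5) = -5*C**2)
1/(L(A(h(w, g(6))), 281) - 97178) = 1/(-5*281**2 - 97178) = 1/(-5*78961 - 97178) = 1/(-394805 - 97178) = 1/(-491983) = -1/491983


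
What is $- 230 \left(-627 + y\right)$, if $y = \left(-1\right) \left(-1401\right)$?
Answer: $-178020$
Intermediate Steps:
$y = 1401$
$- 230 \left(-627 + y\right) = - 230 \left(-627 + 1401\right) = \left(-230\right) 774 = -178020$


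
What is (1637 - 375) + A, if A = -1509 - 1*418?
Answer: -665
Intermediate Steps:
A = -1927 (A = -1509 - 418 = -1927)
(1637 - 375) + A = (1637 - 375) - 1927 = 1262 - 1927 = -665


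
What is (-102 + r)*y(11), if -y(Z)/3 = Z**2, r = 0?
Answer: 37026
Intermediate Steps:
y(Z) = -3*Z**2
(-102 + r)*y(11) = (-102 + 0)*(-3*11**2) = -(-306)*121 = -102*(-363) = 37026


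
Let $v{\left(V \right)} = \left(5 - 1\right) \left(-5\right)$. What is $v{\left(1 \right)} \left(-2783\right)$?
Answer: $55660$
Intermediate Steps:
$v{\left(V \right)} = -20$ ($v{\left(V \right)} = 4 \left(-5\right) = -20$)
$v{\left(1 \right)} \left(-2783\right) = \left(-20\right) \left(-2783\right) = 55660$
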